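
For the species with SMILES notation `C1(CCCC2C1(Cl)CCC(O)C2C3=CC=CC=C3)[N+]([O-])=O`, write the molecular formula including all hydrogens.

Heavy atoms from the SMILES: 16 C, 1 Cl, 1 N, 3 O.
Implicit hydrogens by atom environment:
  5 × C: 2 H each → 10
  5 × C (aromatic): 1 H each → 5
  4 × C: 1 H each → 4
  1 × C: no H
  1 × C (aromatic): no H
  1 × Cl: no H
  1 × N (charge +1): no H
  1 × O: 1 H
  1 × O: no H
  1 × O (charge -1): no H
  Total hydrogens = 20.
Molecular formula: C16H20ClNO3

C16H20ClNO3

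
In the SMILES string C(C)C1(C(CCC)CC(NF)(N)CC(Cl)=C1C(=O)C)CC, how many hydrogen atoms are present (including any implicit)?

28

Hydrogens are implicit in SMILES; fill each atom to its normal valence:
  6 × C: 2 H each → 12
  5 × C: no H
  4 × C: 3 H each → 12
  1 × C: 1 H
  1 × Cl: no H
  1 × F: no H
  1 × N: 2 H
  1 × N: 1 H
  1 × O: no H
  Total hydrogens = 28.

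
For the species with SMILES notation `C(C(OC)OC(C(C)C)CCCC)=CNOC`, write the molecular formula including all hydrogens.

C13H27NO3

Heavy atoms from the SMILES: 13 C, 1 N, 3 O.
Implicit hydrogens by atom environment:
  5 × C: 3 H each → 15
  5 × C: 1 H each → 5
  3 × C: 2 H each → 6
  3 × O: no H
  1 × N: 1 H
  Total hydrogens = 27.
Molecular formula: C13H27NO3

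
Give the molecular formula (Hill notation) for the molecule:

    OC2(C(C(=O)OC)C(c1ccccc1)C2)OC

C13H16O4

Heavy atoms from the SMILES: 13 C, 4 O.
Implicit hydrogens by atom environment:
  5 × C (aromatic): 1 H each → 5
  3 × O: no H
  2 × C: 3 H each → 6
  2 × C: 1 H each → 2
  2 × C: no H
  1 × C: 2 H
  1 × C (aromatic): no H
  1 × O: 1 H
  Total hydrogens = 16.
Molecular formula: C13H16O4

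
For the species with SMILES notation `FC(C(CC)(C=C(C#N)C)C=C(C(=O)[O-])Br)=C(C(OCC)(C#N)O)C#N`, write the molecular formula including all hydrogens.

C17H16BrFN3O4-

Heavy atoms from the SMILES: 1 Br, 17 C, 1 F, 3 N, 4 O.
Implicit hydrogens by atom environment:
  10 × C: no H
  3 × C: 3 H each → 9
  3 × N: no H
  2 × C: 2 H each → 4
  2 × C: 1 H each → 2
  2 × O: no H
  1 × Br: no H
  1 × F: no H
  1 × O: 1 H
  1 × O (charge -1): no H
  Total hydrogens = 16.
Net charge -1.
Molecular formula: C17H16BrFN3O4-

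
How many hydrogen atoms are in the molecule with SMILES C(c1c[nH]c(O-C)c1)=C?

9

Hydrogens are implicit in SMILES; fill each atom to its normal valence:
  2 × C (aromatic): 1 H each → 2
  2 × C (aromatic): no H
  1 × C: 3 H
  1 × C: 2 H
  1 × C: 1 H
  1 × N (aromatic): 1 H
  1 × O: no H
  Total hydrogens = 9.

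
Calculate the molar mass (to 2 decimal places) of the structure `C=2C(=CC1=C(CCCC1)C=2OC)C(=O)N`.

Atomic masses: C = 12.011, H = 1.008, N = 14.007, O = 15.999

205.26

Molecular formula: C12H15NO2.
M = 12×12.011 + 15×1.008 + 1×14.007 + 2×15.999 = 205.26 g/mol.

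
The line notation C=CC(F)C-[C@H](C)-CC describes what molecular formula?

Heavy atoms from the SMILES: 8 C, 1 F.
Implicit hydrogens by atom environment:
  3 × C: 2 H each → 6
  3 × C: 1 H each → 3
  2 × C: 3 H each → 6
  1 × F: no H
  Total hydrogens = 15.
Molecular formula: C8H15F

C8H15F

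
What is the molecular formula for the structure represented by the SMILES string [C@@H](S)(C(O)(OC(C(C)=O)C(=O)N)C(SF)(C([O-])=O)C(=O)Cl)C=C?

C11H12ClFNO7S2-

Heavy atoms from the SMILES: 11 C, 1 Cl, 1 F, 1 N, 7 O, 2 S.
Implicit hydrogens by atom environment:
  6 × C: no H
  5 × O: no H
  3 × C: 1 H each → 3
  1 × C: 3 H
  1 × C: 2 H
  1 × Cl: no H
  1 × F: no H
  1 × N: 2 H
  1 × O: 1 H
  1 × O (charge -1): no H
  1 × S: 1 H
  1 × S: no H
  Total hydrogens = 12.
Net charge -1.
Molecular formula: C11H12ClFNO7S2-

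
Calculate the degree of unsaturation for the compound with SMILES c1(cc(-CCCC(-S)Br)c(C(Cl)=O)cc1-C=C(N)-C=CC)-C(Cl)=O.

Molecular formula from the SMILES: C17H18BrCl2NO2S.
DoU = (2C + 2 + N − H − X)/2 = (2·17 + 2 + 1 − 18 − 3)/2 = 16/2 = 8.
(Structurally: 1 ring(s) + 7 π bond(s) = 8.)

8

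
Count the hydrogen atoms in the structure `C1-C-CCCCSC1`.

14

Hydrogens are implicit in SMILES; fill each atom to its normal valence:
  7 × C: 2 H each → 14
  1 × S: no H
  Total hydrogens = 14.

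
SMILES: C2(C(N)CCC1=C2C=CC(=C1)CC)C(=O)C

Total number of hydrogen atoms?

Hydrogens are implicit in SMILES; fill each atom to its normal valence:
  3 × C: 2 H each → 6
  3 × C (aromatic): 1 H each → 3
  3 × C (aromatic): no H
  2 × C: 3 H each → 6
  2 × C: 1 H each → 2
  1 × C: no H
  1 × N: 2 H
  1 × O: no H
  Total hydrogens = 19.

19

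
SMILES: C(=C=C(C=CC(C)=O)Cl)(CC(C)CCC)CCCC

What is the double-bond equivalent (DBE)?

Molecular formula from the SMILES: C17H27ClO.
DoU = (2C + 2 + N − H − X)/2 = (2·17 + 2 + 0 − 27 − 1)/2 = 8/2 = 4.
(Structurally: 0 ring(s) + 4 π bond(s) = 4.)

4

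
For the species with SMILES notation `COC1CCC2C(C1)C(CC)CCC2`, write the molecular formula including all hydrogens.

C13H24O

Heavy atoms from the SMILES: 13 C, 1 O.
Implicit hydrogens by atom environment:
  7 × C: 2 H each → 14
  4 × C: 1 H each → 4
  2 × C: 3 H each → 6
  1 × O: no H
  Total hydrogens = 24.
Molecular formula: C13H24O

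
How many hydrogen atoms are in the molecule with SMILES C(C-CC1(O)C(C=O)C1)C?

14

Hydrogens are implicit in SMILES; fill each atom to its normal valence:
  4 × C: 2 H each → 8
  2 × C: 1 H each → 2
  1 × C: 3 H
  1 × C: no H
  1 × O: 1 H
  1 × O: no H
  Total hydrogens = 14.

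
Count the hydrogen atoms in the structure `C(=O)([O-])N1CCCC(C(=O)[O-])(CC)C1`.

Hydrogens are implicit in SMILES; fill each atom to its normal valence:
  5 × C: 2 H each → 10
  3 × C: no H
  2 × O: no H
  2 × O (charge -1): no H
  1 × C: 3 H
  1 × N: no H
  Total hydrogens = 13.

13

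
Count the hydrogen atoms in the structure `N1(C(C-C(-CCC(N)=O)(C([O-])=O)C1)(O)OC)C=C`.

Hydrogens are implicit in SMILES; fill each atom to its normal valence:
  5 × C: 2 H each → 10
  4 × C: no H
  3 × O: no H
  1 × C: 3 H
  1 × C: 1 H
  1 × N: 2 H
  1 × N: no H
  1 × O: 1 H
  1 × O (charge -1): no H
  Total hydrogens = 17.

17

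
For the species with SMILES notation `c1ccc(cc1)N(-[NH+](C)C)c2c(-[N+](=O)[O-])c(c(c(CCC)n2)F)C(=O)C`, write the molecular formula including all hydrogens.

Heavy atoms from the SMILES: 18 C, 1 F, 4 N, 3 O.
Implicit hydrogens by atom environment:
  6 × C (aromatic): no H
  5 × C (aromatic): 1 H each → 5
  4 × C: 3 H each → 12
  2 × C: 2 H each → 4
  2 × O: no H
  1 × C: no H
  1 × F: no H
  1 × N (charge +1): 1 H
  1 × N (aromatic): no H
  1 × N (charge +1): no H
  1 × N: no H
  1 × O (charge -1): no H
  Total hydrogens = 22.
Net charge +1.
Molecular formula: C18H22FN4O3+

C18H22FN4O3+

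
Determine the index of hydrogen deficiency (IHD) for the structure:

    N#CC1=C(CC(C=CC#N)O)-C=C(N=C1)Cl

9

Molecular formula from the SMILES: C11H8ClN3O.
DoU = (2C + 2 + N − H − X)/2 = (2·11 + 2 + 3 − 8 − 1)/2 = 18/2 = 9.
(Structurally: 1 ring(s) + 8 π bond(s) = 9.)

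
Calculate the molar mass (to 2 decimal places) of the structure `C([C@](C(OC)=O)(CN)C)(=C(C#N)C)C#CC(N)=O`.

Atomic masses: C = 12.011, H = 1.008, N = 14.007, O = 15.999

249.27

Molecular formula: C12H15N3O3.
M = 12×12.011 + 15×1.008 + 3×14.007 + 3×15.999 = 249.27 g/mol.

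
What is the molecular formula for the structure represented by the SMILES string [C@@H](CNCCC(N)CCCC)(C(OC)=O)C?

C12H26N2O2

Heavy atoms from the SMILES: 12 C, 2 N, 2 O.
Implicit hydrogens by atom environment:
  6 × C: 2 H each → 12
  3 × C: 3 H each → 9
  2 × C: 1 H each → 2
  2 × O: no H
  1 × C: no H
  1 × N: 2 H
  1 × N: 1 H
  Total hydrogens = 26.
Molecular formula: C12H26N2O2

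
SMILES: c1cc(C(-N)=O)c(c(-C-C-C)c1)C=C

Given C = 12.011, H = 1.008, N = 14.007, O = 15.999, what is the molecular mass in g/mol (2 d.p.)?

189.26

Molecular formula: C12H15NO.
M = 12×12.011 + 15×1.008 + 1×14.007 + 1×15.999 = 189.26 g/mol.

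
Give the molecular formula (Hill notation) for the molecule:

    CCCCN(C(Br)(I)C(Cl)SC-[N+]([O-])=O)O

Heavy atoms from the SMILES: 1 Br, 7 C, 1 Cl, 1 I, 2 N, 3 O, 1 S.
Implicit hydrogens by atom environment:
  4 × C: 2 H each → 8
  1 × Br: no H
  1 × C: 3 H
  1 × C: 1 H
  1 × C: no H
  1 × Cl: no H
  1 × I: no H
  1 × N: no H
  1 × N (charge +1): no H
  1 × O: 1 H
  1 × O: no H
  1 × O (charge -1): no H
  1 × S: no H
  Total hydrogens = 13.
Molecular formula: C7H13BrClIN2O3S

C7H13BrClIN2O3S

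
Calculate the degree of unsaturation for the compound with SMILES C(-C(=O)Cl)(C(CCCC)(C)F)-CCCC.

1

Molecular formula from the SMILES: C12H22ClFO.
DoU = (2C + 2 + N − H − X)/2 = (2·12 + 2 + 0 − 22 − 2)/2 = 2/2 = 1.
(Structurally: 0 ring(s) + 1 π bond(s) = 1.)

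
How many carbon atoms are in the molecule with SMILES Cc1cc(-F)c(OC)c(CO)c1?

9

The symbol for carbon appears 9 times in the SMILES. Lowercase c denotes aromatic carbon and counts toward C.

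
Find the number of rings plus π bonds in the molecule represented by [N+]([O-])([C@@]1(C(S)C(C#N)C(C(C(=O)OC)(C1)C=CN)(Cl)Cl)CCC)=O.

6

Molecular formula from the SMILES: C14H19Cl2N3O4S.
DoU = (2C + 2 + N − H − X)/2 = (2·14 + 2 + 3 − 19 − 2)/2 = 12/2 = 6.
(Structurally: 1 ring(s) + 5 π bond(s) = 6.)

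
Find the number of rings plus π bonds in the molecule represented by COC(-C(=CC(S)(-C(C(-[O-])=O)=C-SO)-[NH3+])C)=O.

4

Molecular formula from the SMILES: C9H13NO5S2.
DoU = (2C + 2 + N − H − X)/2 = (2·9 + 2 + 1 − 13 − 0)/2 = 8/2 = 4.
(Structurally: 0 ring(s) + 4 π bond(s) = 4.)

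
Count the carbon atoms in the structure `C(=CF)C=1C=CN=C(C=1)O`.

The symbol for carbon appears 7 times in the SMILES.

7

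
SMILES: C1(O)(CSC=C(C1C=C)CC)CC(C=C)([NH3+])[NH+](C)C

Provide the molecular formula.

[C15H28N2OS]2+

Heavy atoms from the SMILES: 15 C, 2 N, 1 O, 1 S.
Implicit hydrogens by atom environment:
  5 × C: 2 H each → 10
  4 × C: 1 H each → 4
  3 × C: 3 H each → 9
  3 × C: no H
  1 × N (charge +1): 3 H
  1 × N (charge +1): 1 H
  1 × O: 1 H
  1 × S: no H
  Total hydrogens = 28.
Net charge +2.
Molecular formula: [C15H28N2OS]2+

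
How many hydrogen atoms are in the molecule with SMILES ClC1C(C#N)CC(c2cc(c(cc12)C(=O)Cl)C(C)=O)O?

11

Hydrogens are implicit in SMILES; fill each atom to its normal valence:
  4 × C (aromatic): no H
  3 × C: 1 H each → 3
  3 × C: no H
  2 × C (aromatic): 1 H each → 2
  2 × Cl: no H
  2 × O: no H
  1 × C: 3 H
  1 × C: 2 H
  1 × N: no H
  1 × O: 1 H
  Total hydrogens = 11.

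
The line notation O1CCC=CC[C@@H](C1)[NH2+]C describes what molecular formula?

Heavy atoms from the SMILES: 8 C, 1 N, 1 O.
Implicit hydrogens by atom environment:
  4 × C: 2 H each → 8
  3 × C: 1 H each → 3
  1 × C: 3 H
  1 × N (charge +1): 2 H
  1 × O: no H
  Total hydrogens = 16.
Net charge +1.
Molecular formula: C8H16NO+

C8H16NO+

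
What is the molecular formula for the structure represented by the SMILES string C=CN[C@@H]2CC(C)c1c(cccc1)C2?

C13H17N

Heavy atoms from the SMILES: 13 C, 1 N.
Implicit hydrogens by atom environment:
  4 × C (aromatic): 1 H each → 4
  3 × C: 2 H each → 6
  3 × C: 1 H each → 3
  2 × C (aromatic): no H
  1 × C: 3 H
  1 × N: 1 H
  Total hydrogens = 17.
Molecular formula: C13H17N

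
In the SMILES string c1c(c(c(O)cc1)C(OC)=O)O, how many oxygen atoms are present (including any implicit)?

The symbol for oxygen appears 4 times in the SMILES.

4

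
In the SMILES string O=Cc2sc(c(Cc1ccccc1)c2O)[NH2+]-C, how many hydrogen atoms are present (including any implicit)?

14

Hydrogens are implicit in SMILES; fill each atom to its normal valence:
  5 × C (aromatic): 1 H each → 5
  5 × C (aromatic): no H
  1 × C: 3 H
  1 × C: 2 H
  1 × C: 1 H
  1 × N (charge +1): 2 H
  1 × O: 1 H
  1 × O: no H
  1 × S (aromatic): no H
  Total hydrogens = 14.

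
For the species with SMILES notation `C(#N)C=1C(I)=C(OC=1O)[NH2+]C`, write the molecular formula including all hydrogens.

Heavy atoms from the SMILES: 6 C, 1 I, 2 N, 2 O.
Implicit hydrogens by atom environment:
  4 × C (aromatic): no H
  1 × C: 3 H
  1 × C: no H
  1 × I: no H
  1 × N (charge +1): 2 H
  1 × N: no H
  1 × O: 1 H
  1 × O (aromatic): no H
  Total hydrogens = 6.
Net charge +1.
Molecular formula: C6H6IN2O2+

C6H6IN2O2+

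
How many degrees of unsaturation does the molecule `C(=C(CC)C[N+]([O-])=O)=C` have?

3

Molecular formula from the SMILES: C6H9NO2.
DoU = (2C + 2 + N − H − X)/2 = (2·6 + 2 + 1 − 9 − 0)/2 = 6/2 = 3.
(Structurally: 0 ring(s) + 3 π bond(s) = 3.)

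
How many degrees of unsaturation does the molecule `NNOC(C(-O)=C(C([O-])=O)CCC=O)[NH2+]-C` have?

Molecular formula from the SMILES: C8H15N3O5.
DoU = (2C + 2 + N − H − X)/2 = (2·8 + 2 + 3 − 15 − 0)/2 = 6/2 = 3.
(Structurally: 0 ring(s) + 3 π bond(s) = 3.)

3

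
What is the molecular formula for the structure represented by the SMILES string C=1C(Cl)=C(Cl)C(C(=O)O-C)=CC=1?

Heavy atoms from the SMILES: 8 C, 2 Cl, 2 O.
Implicit hydrogens by atom environment:
  3 × C (aromatic): 1 H each → 3
  3 × C (aromatic): no H
  2 × Cl: no H
  2 × O: no H
  1 × C: 3 H
  1 × C: no H
  Total hydrogens = 6.
Molecular formula: C8H6Cl2O2

C8H6Cl2O2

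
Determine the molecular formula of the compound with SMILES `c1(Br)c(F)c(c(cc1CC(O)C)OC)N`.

C10H13BrFNO2

Heavy atoms from the SMILES: 1 Br, 10 C, 1 F, 1 N, 2 O.
Implicit hydrogens by atom environment:
  5 × C (aromatic): no H
  2 × C: 3 H each → 6
  1 × Br: no H
  1 × C: 2 H
  1 × C (aromatic): 1 H
  1 × C: 1 H
  1 × F: no H
  1 × N: 2 H
  1 × O: 1 H
  1 × O: no H
  Total hydrogens = 13.
Molecular formula: C10H13BrFNO2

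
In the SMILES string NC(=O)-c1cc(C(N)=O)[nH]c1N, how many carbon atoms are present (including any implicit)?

6

The symbol for carbon appears 6 times in the SMILES. Lowercase c denotes aromatic carbon and counts toward C.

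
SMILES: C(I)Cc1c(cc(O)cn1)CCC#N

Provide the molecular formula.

C10H11IN2O

Heavy atoms from the SMILES: 10 C, 1 I, 2 N, 1 O.
Implicit hydrogens by atom environment:
  4 × C: 2 H each → 8
  3 × C (aromatic): no H
  2 × C (aromatic): 1 H each → 2
  1 × C: no H
  1 × I: no H
  1 × N (aromatic): no H
  1 × N: no H
  1 × O: 1 H
  Total hydrogens = 11.
Molecular formula: C10H11IN2O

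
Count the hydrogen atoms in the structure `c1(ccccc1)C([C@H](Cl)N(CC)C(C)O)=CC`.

20

Hydrogens are implicit in SMILES; fill each atom to its normal valence:
  5 × C (aromatic): 1 H each → 5
  3 × C: 3 H each → 9
  3 × C: 1 H each → 3
  1 × C: 2 H
  1 × C: no H
  1 × C (aromatic): no H
  1 × Cl: no H
  1 × N: no H
  1 × O: 1 H
  Total hydrogens = 20.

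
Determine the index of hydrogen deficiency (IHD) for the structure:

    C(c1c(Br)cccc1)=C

Molecular formula from the SMILES: C8H7Br.
DoU = (2C + 2 + N − H − X)/2 = (2·8 + 2 + 0 − 7 − 1)/2 = 10/2 = 5.
(Structurally: 1 ring(s) + 4 π bond(s) = 5.)

5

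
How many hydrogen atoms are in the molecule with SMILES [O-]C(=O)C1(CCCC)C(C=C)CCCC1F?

20

Hydrogens are implicit in SMILES; fill each atom to its normal valence:
  7 × C: 2 H each → 14
  3 × C: 1 H each → 3
  2 × C: no H
  1 × C: 3 H
  1 × F: no H
  1 × O: no H
  1 × O (charge -1): no H
  Total hydrogens = 20.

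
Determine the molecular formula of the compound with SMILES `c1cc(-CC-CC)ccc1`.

C10H14

Heavy atoms from the SMILES: 10 C.
Implicit hydrogens by atom environment:
  5 × C (aromatic): 1 H each → 5
  3 × C: 2 H each → 6
  1 × C: 3 H
  1 × C (aromatic): no H
  Total hydrogens = 14.
Molecular formula: C10H14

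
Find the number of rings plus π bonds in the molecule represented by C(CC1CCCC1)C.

Molecular formula from the SMILES: C8H16.
DoU = (2C + 2 + N − H − X)/2 = (2·8 + 2 + 0 − 16 − 0)/2 = 2/2 = 1.
(Structurally: 1 ring(s) + 0 π bond(s) = 1.)

1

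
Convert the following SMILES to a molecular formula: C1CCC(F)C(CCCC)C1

Heavy atoms from the SMILES: 10 C, 1 F.
Implicit hydrogens by atom environment:
  7 × C: 2 H each → 14
  2 × C: 1 H each → 2
  1 × C: 3 H
  1 × F: no H
  Total hydrogens = 19.
Molecular formula: C10H19F

C10H19F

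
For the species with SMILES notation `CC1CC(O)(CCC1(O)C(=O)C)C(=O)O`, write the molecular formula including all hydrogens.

Heavy atoms from the SMILES: 10 C, 5 O.
Implicit hydrogens by atom environment:
  4 × C: no H
  3 × C: 2 H each → 6
  3 × O: 1 H each → 3
  2 × C: 3 H each → 6
  2 × O: no H
  1 × C: 1 H
  Total hydrogens = 16.
Molecular formula: C10H16O5

C10H16O5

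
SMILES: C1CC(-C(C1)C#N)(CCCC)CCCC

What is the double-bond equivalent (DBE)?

3

Molecular formula from the SMILES: C14H25N.
DoU = (2C + 2 + N − H − X)/2 = (2·14 + 2 + 1 − 25 − 0)/2 = 6/2 = 3.
(Structurally: 1 ring(s) + 2 π bond(s) = 3.)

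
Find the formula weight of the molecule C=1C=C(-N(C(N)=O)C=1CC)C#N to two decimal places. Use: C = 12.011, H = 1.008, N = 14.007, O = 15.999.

163.18

Molecular formula: C8H9N3O.
M = 8×12.011 + 9×1.008 + 3×14.007 + 1×15.999 = 163.18 g/mol.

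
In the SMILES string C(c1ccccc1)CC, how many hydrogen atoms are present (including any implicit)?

12

Hydrogens are implicit in SMILES; fill each atom to its normal valence:
  5 × C (aromatic): 1 H each → 5
  2 × C: 2 H each → 4
  1 × C: 3 H
  1 × C (aromatic): no H
  Total hydrogens = 12.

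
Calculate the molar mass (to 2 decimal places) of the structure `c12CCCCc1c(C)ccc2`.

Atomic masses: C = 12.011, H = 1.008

146.23

Molecular formula: C11H14.
M = 11×12.011 + 14×1.008 = 146.23 g/mol.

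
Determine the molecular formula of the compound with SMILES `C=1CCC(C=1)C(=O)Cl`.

C6H7ClO

Heavy atoms from the SMILES: 6 C, 1 Cl, 1 O.
Implicit hydrogens by atom environment:
  3 × C: 1 H each → 3
  2 × C: 2 H each → 4
  1 × C: no H
  1 × Cl: no H
  1 × O: no H
  Total hydrogens = 7.
Molecular formula: C6H7ClO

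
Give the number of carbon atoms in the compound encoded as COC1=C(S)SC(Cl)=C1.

5

The symbol for carbon appears 5 times in the SMILES. (Cl is a single chlorine, not C + l.)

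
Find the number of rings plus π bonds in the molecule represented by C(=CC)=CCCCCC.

Molecular formula from the SMILES: C9H16.
DoU = (2C + 2 + N − H − X)/2 = (2·9 + 2 + 0 − 16 − 0)/2 = 4/2 = 2.
(Structurally: 0 ring(s) + 2 π bond(s) = 2.)

2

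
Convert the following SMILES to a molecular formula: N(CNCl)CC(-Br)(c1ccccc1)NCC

Heavy atoms from the SMILES: 1 Br, 11 C, 1 Cl, 3 N.
Implicit hydrogens by atom environment:
  5 × C (aromatic): 1 H each → 5
  3 × C: 2 H each → 6
  3 × N: 1 H each → 3
  1 × Br: no H
  1 × C: 3 H
  1 × C: no H
  1 × C (aromatic): no H
  1 × Cl: no H
  Total hydrogens = 17.
Molecular formula: C11H17BrClN3

C11H17BrClN3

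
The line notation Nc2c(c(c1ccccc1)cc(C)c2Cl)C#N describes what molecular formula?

C14H11ClN2

Heavy atoms from the SMILES: 14 C, 1 Cl, 2 N.
Implicit hydrogens by atom environment:
  6 × C (aromatic): 1 H each → 6
  6 × C (aromatic): no H
  1 × C: 3 H
  1 × C: no H
  1 × Cl: no H
  1 × N: 2 H
  1 × N: no H
  Total hydrogens = 11.
Molecular formula: C14H11ClN2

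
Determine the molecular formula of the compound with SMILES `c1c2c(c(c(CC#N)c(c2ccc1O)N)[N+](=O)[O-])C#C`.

Heavy atoms from the SMILES: 14 C, 3 N, 3 O.
Implicit hydrogens by atom environment:
  7 × C (aromatic): no H
  3 × C (aromatic): 1 H each → 3
  2 × C: no H
  1 × C: 2 H
  1 × C: 1 H
  1 × N: 2 H
  1 × N (charge +1): no H
  1 × N: no H
  1 × O: 1 H
  1 × O: no H
  1 × O (charge -1): no H
  Total hydrogens = 9.
Molecular formula: C14H9N3O3

C14H9N3O3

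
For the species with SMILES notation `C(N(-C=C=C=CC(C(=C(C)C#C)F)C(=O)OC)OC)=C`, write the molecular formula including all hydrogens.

C15H16FNO3

Heavy atoms from the SMILES: 15 C, 1 F, 1 N, 3 O.
Implicit hydrogens by atom environment:
  6 × C: no H
  5 × C: 1 H each → 5
  3 × C: 3 H each → 9
  3 × O: no H
  1 × C: 2 H
  1 × F: no H
  1 × N: no H
  Total hydrogens = 16.
Molecular formula: C15H16FNO3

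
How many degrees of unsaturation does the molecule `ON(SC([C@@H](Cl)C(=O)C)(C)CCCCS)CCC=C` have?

2

Molecular formula from the SMILES: C13H24ClNO2S2.
DoU = (2C + 2 + N − H − X)/2 = (2·13 + 2 + 1 − 24 − 1)/2 = 4/2 = 2.
(Structurally: 0 ring(s) + 2 π bond(s) = 2.)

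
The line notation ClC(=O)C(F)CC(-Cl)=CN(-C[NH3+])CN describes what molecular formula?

C7H13Cl2FN3O+

Heavy atoms from the SMILES: 7 C, 2 Cl, 1 F, 3 N, 1 O.
Implicit hydrogens by atom environment:
  3 × C: 2 H each → 6
  2 × C: 1 H each → 2
  2 × C: no H
  2 × Cl: no H
  1 × F: no H
  1 × N (charge +1): 3 H
  1 × N: 2 H
  1 × N: no H
  1 × O: no H
  Total hydrogens = 13.
Net charge +1.
Molecular formula: C7H13Cl2FN3O+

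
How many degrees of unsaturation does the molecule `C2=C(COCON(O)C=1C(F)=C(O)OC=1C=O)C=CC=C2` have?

Molecular formula from the SMILES: C13H12FNO6.
DoU = (2C + 2 + N − H − X)/2 = (2·13 + 2 + 1 − 12 − 1)/2 = 16/2 = 8.
(Structurally: 2 ring(s) + 6 π bond(s) = 8.)

8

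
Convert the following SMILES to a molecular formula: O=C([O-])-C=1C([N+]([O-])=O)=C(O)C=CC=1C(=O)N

Heavy atoms from the SMILES: 8 C, 2 N, 6 O.
Implicit hydrogens by atom environment:
  4 × C (aromatic): no H
  3 × O: no H
  2 × C (aromatic): 1 H each → 2
  2 × C: no H
  2 × O (charge -1): no H
  1 × N: 2 H
  1 × N (charge +1): no H
  1 × O: 1 H
  Total hydrogens = 5.
Net charge -1.
Molecular formula: C8H5N2O6-

C8H5N2O6-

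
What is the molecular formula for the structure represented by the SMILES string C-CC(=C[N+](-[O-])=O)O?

C4H7NO3

Heavy atoms from the SMILES: 4 C, 1 N, 3 O.
Implicit hydrogens by atom environment:
  1 × C: 3 H
  1 × C: 2 H
  1 × C: 1 H
  1 × C: no H
  1 × N (charge +1): no H
  1 × O: 1 H
  1 × O: no H
  1 × O (charge -1): no H
  Total hydrogens = 7.
Molecular formula: C4H7NO3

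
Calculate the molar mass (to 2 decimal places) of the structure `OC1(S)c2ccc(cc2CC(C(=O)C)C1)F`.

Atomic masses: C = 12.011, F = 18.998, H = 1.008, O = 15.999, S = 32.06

240.29

Molecular formula: C12H13FO2S.
M = 12×12.011 + 1×18.998 + 13×1.008 + 2×15.999 + 1×32.06 = 240.29 g/mol.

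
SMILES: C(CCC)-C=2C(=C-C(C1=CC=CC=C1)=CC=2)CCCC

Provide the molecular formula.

C20H26

Heavy atoms from the SMILES: 20 C.
Implicit hydrogens by atom environment:
  8 × C (aromatic): 1 H each → 8
  6 × C: 2 H each → 12
  4 × C (aromatic): no H
  2 × C: 3 H each → 6
  Total hydrogens = 26.
Molecular formula: C20H26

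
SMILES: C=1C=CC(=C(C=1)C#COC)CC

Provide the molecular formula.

C11H12O

Heavy atoms from the SMILES: 11 C, 1 O.
Implicit hydrogens by atom environment:
  4 × C (aromatic): 1 H each → 4
  2 × C: 3 H each → 6
  2 × C (aromatic): no H
  2 × C: no H
  1 × C: 2 H
  1 × O: no H
  Total hydrogens = 12.
Molecular formula: C11H12O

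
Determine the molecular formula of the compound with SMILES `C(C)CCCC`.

Heavy atoms from the SMILES: 6 C.
Implicit hydrogens by atom environment:
  4 × C: 2 H each → 8
  2 × C: 3 H each → 6
  Total hydrogens = 14.
Molecular formula: C6H14

C6H14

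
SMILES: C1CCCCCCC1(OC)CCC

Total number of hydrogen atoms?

Hydrogens are implicit in SMILES; fill each atom to its normal valence:
  9 × C: 2 H each → 18
  2 × C: 3 H each → 6
  1 × C: no H
  1 × O: no H
  Total hydrogens = 24.

24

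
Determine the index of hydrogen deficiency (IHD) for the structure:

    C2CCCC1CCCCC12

Molecular formula from the SMILES: C10H18.
DoU = (2C + 2 + N − H − X)/2 = (2·10 + 2 + 0 − 18 − 0)/2 = 4/2 = 2.
(Structurally: 2 ring(s) + 0 π bond(s) = 2.)

2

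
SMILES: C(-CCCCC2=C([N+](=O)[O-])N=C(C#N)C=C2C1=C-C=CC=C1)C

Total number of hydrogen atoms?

19

Hydrogens are implicit in SMILES; fill each atom to its normal valence:
  6 × C (aromatic): 1 H each → 6
  5 × C: 2 H each → 10
  5 × C (aromatic): no H
  1 × C: 3 H
  1 × C: no H
  1 × N (aromatic): no H
  1 × N (charge +1): no H
  1 × N: no H
  1 × O: no H
  1 × O (charge -1): no H
  Total hydrogens = 19.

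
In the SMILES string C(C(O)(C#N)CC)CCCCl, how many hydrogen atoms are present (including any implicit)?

14

Hydrogens are implicit in SMILES; fill each atom to its normal valence:
  5 × C: 2 H each → 10
  2 × C: no H
  1 × C: 3 H
  1 × Cl: no H
  1 × N: no H
  1 × O: 1 H
  Total hydrogens = 14.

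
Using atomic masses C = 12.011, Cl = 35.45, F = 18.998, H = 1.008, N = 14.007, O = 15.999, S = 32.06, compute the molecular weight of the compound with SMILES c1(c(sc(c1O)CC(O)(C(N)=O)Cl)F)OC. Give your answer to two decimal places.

Molecular formula: C8H9ClFNO4S.
M = 8×12.011 + 1×35.45 + 1×18.998 + 9×1.008 + 1×14.007 + 4×15.999 + 1×32.06 = 269.67 g/mol.

269.67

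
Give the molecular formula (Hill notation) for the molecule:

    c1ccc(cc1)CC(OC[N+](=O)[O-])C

Heavy atoms from the SMILES: 10 C, 1 N, 3 O.
Implicit hydrogens by atom environment:
  5 × C (aromatic): 1 H each → 5
  2 × C: 2 H each → 4
  2 × O: no H
  1 × C: 3 H
  1 × C: 1 H
  1 × C (aromatic): no H
  1 × N (charge +1): no H
  1 × O (charge -1): no H
  Total hydrogens = 13.
Molecular formula: C10H13NO3

C10H13NO3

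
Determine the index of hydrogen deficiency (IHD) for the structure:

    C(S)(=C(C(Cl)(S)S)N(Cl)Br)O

Molecular formula from the SMILES: C3H4BrCl2NOS3.
DoU = (2C + 2 + N − H − X)/2 = (2·3 + 2 + 1 − 4 − 3)/2 = 2/2 = 1.
(Structurally: 0 ring(s) + 1 π bond(s) = 1.)

1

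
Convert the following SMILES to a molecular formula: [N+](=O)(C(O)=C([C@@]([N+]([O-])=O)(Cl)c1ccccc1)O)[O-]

C9H7ClN2O6

Heavy atoms from the SMILES: 9 C, 1 Cl, 2 N, 6 O.
Implicit hydrogens by atom environment:
  5 × C (aromatic): 1 H each → 5
  3 × C: no H
  2 × N (charge +1): no H
  2 × O: 1 H each → 2
  2 × O: no H
  2 × O (charge -1): no H
  1 × C (aromatic): no H
  1 × Cl: no H
  Total hydrogens = 7.
Molecular formula: C9H7ClN2O6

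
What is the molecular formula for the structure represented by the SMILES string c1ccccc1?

C6H6

Heavy atoms from the SMILES: 6 C.
Implicit hydrogens by atom environment:
  6 × C (aromatic): 1 H each → 6
  Total hydrogens = 6.
Molecular formula: C6H6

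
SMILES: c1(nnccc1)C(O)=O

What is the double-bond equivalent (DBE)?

5

Molecular formula from the SMILES: C5H4N2O2.
DoU = (2C + 2 + N − H − X)/2 = (2·5 + 2 + 2 − 4 − 0)/2 = 10/2 = 5.
(Structurally: 1 ring(s) + 4 π bond(s) = 5.)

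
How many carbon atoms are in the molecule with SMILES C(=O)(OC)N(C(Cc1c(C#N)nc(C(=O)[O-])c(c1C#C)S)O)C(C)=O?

The symbol for carbon appears 15 times in the SMILES. Lowercase c denotes aromatic carbon and counts toward C.

15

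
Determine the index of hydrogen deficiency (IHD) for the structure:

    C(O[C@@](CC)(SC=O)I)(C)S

Molecular formula from the SMILES: C6H11IO2S2.
DoU = (2C + 2 + N − H − X)/2 = (2·6 + 2 + 0 − 11 − 1)/2 = 2/2 = 1.
(Structurally: 0 ring(s) + 1 π bond(s) = 1.)

1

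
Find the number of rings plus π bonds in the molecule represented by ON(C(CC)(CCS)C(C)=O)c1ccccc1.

Molecular formula from the SMILES: C13H19NO2S.
DoU = (2C + 2 + N − H − X)/2 = (2·13 + 2 + 1 − 19 − 0)/2 = 10/2 = 5.
(Structurally: 1 ring(s) + 4 π bond(s) = 5.)

5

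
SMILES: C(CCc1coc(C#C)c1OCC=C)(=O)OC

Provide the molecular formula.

Heavy atoms from the SMILES: 13 C, 4 O.
Implicit hydrogens by atom environment:
  4 × C: 2 H each → 8
  3 × C (aromatic): no H
  3 × O: no H
  2 × C: 1 H each → 2
  2 × C: no H
  1 × C: 3 H
  1 × C (aromatic): 1 H
  1 × O (aromatic): no H
  Total hydrogens = 14.
Molecular formula: C13H14O4

C13H14O4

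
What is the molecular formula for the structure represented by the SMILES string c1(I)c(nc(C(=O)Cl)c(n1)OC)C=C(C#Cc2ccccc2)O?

Heavy atoms from the SMILES: 16 C, 1 Cl, 1 I, 2 N, 3 O.
Implicit hydrogens by atom environment:
  5 × C (aromatic): 1 H each → 5
  5 × C (aromatic): no H
  4 × C: no H
  2 × N (aromatic): no H
  2 × O: no H
  1 × C: 3 H
  1 × C: 1 H
  1 × Cl: no H
  1 × I: no H
  1 × O: 1 H
  Total hydrogens = 10.
Molecular formula: C16H10ClIN2O3

C16H10ClIN2O3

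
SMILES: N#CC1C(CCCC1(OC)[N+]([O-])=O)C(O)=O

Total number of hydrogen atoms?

Hydrogens are implicit in SMILES; fill each atom to its normal valence:
  3 × C: 2 H each → 6
  3 × C: no H
  3 × O: no H
  2 × C: 1 H each → 2
  1 × C: 3 H
  1 × N: no H
  1 × N (charge +1): no H
  1 × O: 1 H
  1 × O (charge -1): no H
  Total hydrogens = 12.

12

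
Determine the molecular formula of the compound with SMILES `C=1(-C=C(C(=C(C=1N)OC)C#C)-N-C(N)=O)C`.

C11H13N3O2

Heavy atoms from the SMILES: 11 C, 3 N, 2 O.
Implicit hydrogens by atom environment:
  5 × C (aromatic): no H
  2 × C: 3 H each → 6
  2 × C: no H
  2 × N: 2 H each → 4
  2 × O: no H
  1 × C (aromatic): 1 H
  1 × C: 1 H
  1 × N: 1 H
  Total hydrogens = 13.
Molecular formula: C11H13N3O2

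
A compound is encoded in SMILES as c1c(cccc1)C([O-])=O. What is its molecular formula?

C7H5O2-

Heavy atoms from the SMILES: 7 C, 2 O.
Implicit hydrogens by atom environment:
  5 × C (aromatic): 1 H each → 5
  1 × C (aromatic): no H
  1 × C: no H
  1 × O: no H
  1 × O (charge -1): no H
  Total hydrogens = 5.
Net charge -1.
Molecular formula: C7H5O2-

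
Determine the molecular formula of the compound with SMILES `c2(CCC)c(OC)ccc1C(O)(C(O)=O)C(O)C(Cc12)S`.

C15H20O5S

Heavy atoms from the SMILES: 15 C, 5 O, 1 S.
Implicit hydrogens by atom environment:
  4 × C (aromatic): no H
  3 × C: 2 H each → 6
  3 × O: 1 H each → 3
  2 × C: 3 H each → 6
  2 × C (aromatic): 1 H each → 2
  2 × C: 1 H each → 2
  2 × C: no H
  2 × O: no H
  1 × S: 1 H
  Total hydrogens = 20.
Molecular formula: C15H20O5S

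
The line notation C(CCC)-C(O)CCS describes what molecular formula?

Heavy atoms from the SMILES: 7 C, 1 O, 1 S.
Implicit hydrogens by atom environment:
  5 × C: 2 H each → 10
  1 × C: 3 H
  1 × C: 1 H
  1 × O: 1 H
  1 × S: 1 H
  Total hydrogens = 16.
Molecular formula: C7H16OS

C7H16OS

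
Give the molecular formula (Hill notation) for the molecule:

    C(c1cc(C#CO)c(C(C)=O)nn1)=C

Heavy atoms from the SMILES: 10 C, 2 N, 2 O.
Implicit hydrogens by atom environment:
  3 × C (aromatic): no H
  3 × C: no H
  2 × N (aromatic): no H
  1 × C: 3 H
  1 × C: 2 H
  1 × C (aromatic): 1 H
  1 × C: 1 H
  1 × O: 1 H
  1 × O: no H
  Total hydrogens = 8.
Molecular formula: C10H8N2O2

C10H8N2O2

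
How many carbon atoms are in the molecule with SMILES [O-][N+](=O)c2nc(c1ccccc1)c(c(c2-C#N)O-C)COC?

The symbol for carbon appears 15 times in the SMILES. Lowercase c denotes aromatic carbon and counts toward C.

15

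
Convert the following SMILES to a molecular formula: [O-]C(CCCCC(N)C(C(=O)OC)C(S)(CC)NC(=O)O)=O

Heavy atoms from the SMILES: 13 C, 2 N, 6 O, 1 S.
Implicit hydrogens by atom environment:
  5 × C: 2 H each → 10
  4 × C: no H
  4 × O: no H
  2 × C: 3 H each → 6
  2 × C: 1 H each → 2
  1 × N: 2 H
  1 × N: 1 H
  1 × O: 1 H
  1 × O (charge -1): no H
  1 × S: 1 H
  Total hydrogens = 23.
Net charge -1.
Molecular formula: C13H23N2O6S-

C13H23N2O6S-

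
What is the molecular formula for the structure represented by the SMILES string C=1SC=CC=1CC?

Heavy atoms from the SMILES: 6 C, 1 S.
Implicit hydrogens by atom environment:
  3 × C (aromatic): 1 H each → 3
  1 × C: 3 H
  1 × C: 2 H
  1 × C (aromatic): no H
  1 × S (aromatic): no H
  Total hydrogens = 8.
Molecular formula: C6H8S

C6H8S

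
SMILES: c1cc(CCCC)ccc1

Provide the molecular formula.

C10H14

Heavy atoms from the SMILES: 10 C.
Implicit hydrogens by atom environment:
  5 × C (aromatic): 1 H each → 5
  3 × C: 2 H each → 6
  1 × C: 3 H
  1 × C (aromatic): no H
  Total hydrogens = 14.
Molecular formula: C10H14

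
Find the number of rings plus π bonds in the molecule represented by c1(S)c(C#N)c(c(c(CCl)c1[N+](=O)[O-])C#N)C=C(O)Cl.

Molecular formula from the SMILES: C11H5Cl2N3O3S.
DoU = (2C + 2 + N − H − X)/2 = (2·11 + 2 + 3 − 5 − 2)/2 = 20/2 = 10.
(Structurally: 1 ring(s) + 9 π bond(s) = 10.)

10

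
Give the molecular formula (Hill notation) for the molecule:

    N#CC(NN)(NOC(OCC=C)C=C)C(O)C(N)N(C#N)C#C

Heavy atoms from the SMILES: 13 C, 7 N, 3 O.
Implicit hydrogens by atom environment:
  6 × C: 1 H each → 6
  4 × C: no H
  3 × C: 2 H each → 6
  3 × N: no H
  2 × N: 2 H each → 4
  2 × N: 1 H each → 2
  2 × O: no H
  1 × O: 1 H
  Total hydrogens = 19.
Molecular formula: C13H19N7O3

C13H19N7O3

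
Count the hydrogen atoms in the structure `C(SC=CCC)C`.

Hydrogens are implicit in SMILES; fill each atom to its normal valence:
  2 × C: 3 H each → 6
  2 × C: 2 H each → 4
  2 × C: 1 H each → 2
  1 × S: no H
  Total hydrogens = 12.

12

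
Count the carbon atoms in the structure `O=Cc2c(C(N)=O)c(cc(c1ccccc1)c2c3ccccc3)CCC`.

23

The symbol for carbon appears 23 times in the SMILES. Lowercase c denotes aromatic carbon and counts toward C.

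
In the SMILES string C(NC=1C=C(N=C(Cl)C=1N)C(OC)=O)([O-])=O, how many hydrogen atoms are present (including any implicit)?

7

Hydrogens are implicit in SMILES; fill each atom to its normal valence:
  4 × C (aromatic): no H
  3 × O: no H
  2 × C: no H
  1 × C: 3 H
  1 × C (aromatic): 1 H
  1 × Cl: no H
  1 × N: 2 H
  1 × N: 1 H
  1 × N (aromatic): no H
  1 × O (charge -1): no H
  Total hydrogens = 7.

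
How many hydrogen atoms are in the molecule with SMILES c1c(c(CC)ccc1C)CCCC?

20

Hydrogens are implicit in SMILES; fill each atom to its normal valence:
  4 × C: 2 H each → 8
  3 × C: 3 H each → 9
  3 × C (aromatic): 1 H each → 3
  3 × C (aromatic): no H
  Total hydrogens = 20.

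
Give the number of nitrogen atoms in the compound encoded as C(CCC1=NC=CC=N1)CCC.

The symbol for nitrogen appears 2 times in the SMILES.

2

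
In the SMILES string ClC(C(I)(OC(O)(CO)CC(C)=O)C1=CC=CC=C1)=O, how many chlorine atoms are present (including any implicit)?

The symbol for chlorine appears 1 time in the SMILES.

1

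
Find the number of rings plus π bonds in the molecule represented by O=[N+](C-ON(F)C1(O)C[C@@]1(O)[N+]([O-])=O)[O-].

3

Molecular formula from the SMILES: C4H6FN3O7.
DoU = (2C + 2 + N − H − X)/2 = (2·4 + 2 + 3 − 6 − 1)/2 = 6/2 = 3.
(Structurally: 1 ring(s) + 2 π bond(s) = 3.)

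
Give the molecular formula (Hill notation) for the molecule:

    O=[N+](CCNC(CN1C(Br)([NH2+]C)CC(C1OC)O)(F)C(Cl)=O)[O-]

Heavy atoms from the SMILES: 1 Br, 11 C, 1 Cl, 1 F, 4 N, 5 O.
Implicit hydrogens by atom environment:
  4 × C: 2 H each → 8
  3 × C: no H
  3 × O: no H
  2 × C: 3 H each → 6
  2 × C: 1 H each → 2
  1 × Br: no H
  1 × Cl: no H
  1 × F: no H
  1 × N (charge +1): 2 H
  1 × N: 1 H
  1 × N: no H
  1 × N (charge +1): no H
  1 × O: 1 H
  1 × O (charge -1): no H
  Total hydrogens = 20.
Net charge +1.
Molecular formula: C11H20BrClFN4O5+

C11H20BrClFN4O5+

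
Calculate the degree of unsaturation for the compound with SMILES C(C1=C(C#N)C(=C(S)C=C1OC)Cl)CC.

6

Molecular formula from the SMILES: C11H12ClNOS.
DoU = (2C + 2 + N − H − X)/2 = (2·11 + 2 + 1 − 12 − 1)/2 = 12/2 = 6.
(Structurally: 1 ring(s) + 5 π bond(s) = 6.)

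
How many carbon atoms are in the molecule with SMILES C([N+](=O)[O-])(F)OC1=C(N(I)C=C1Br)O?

5

The symbol for carbon appears 5 times in the SMILES.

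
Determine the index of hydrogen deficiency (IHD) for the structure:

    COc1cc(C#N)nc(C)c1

6

Molecular formula from the SMILES: C8H8N2O.
DoU = (2C + 2 + N − H − X)/2 = (2·8 + 2 + 2 − 8 − 0)/2 = 12/2 = 6.
(Structurally: 1 ring(s) + 5 π bond(s) = 6.)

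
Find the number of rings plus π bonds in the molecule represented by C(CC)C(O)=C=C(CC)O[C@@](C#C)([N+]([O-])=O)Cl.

Molecular formula from the SMILES: C11H14ClNO4.
DoU = (2C + 2 + N − H − X)/2 = (2·11 + 2 + 1 − 14 − 1)/2 = 10/2 = 5.
(Structurally: 0 ring(s) + 5 π bond(s) = 5.)

5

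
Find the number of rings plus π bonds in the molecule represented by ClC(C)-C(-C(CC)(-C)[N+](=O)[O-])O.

1

Molecular formula from the SMILES: C7H14ClNO3.
DoU = (2C + 2 + N − H − X)/2 = (2·7 + 2 + 1 − 14 − 1)/2 = 2/2 = 1.
(Structurally: 0 ring(s) + 1 π bond(s) = 1.)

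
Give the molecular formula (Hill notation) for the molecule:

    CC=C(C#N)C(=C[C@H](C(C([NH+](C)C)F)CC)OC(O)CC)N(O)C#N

C17H28FN4O3+

Heavy atoms from the SMILES: 17 C, 1 F, 4 N, 3 O.
Implicit hydrogens by atom environment:
  6 × C: 1 H each → 6
  5 × C: 3 H each → 15
  4 × C: no H
  3 × N: no H
  2 × C: 2 H each → 4
  2 × O: 1 H each → 2
  1 × F: no H
  1 × N (charge +1): 1 H
  1 × O: no H
  Total hydrogens = 28.
Net charge +1.
Molecular formula: C17H28FN4O3+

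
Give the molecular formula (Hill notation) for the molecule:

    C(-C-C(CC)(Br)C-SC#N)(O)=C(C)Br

Heavy atoms from the SMILES: 2 Br, 9 C, 1 N, 1 O, 1 S.
Implicit hydrogens by atom environment:
  4 × C: no H
  3 × C: 2 H each → 6
  2 × Br: no H
  2 × C: 3 H each → 6
  1 × N: no H
  1 × O: 1 H
  1 × S: no H
  Total hydrogens = 13.
Molecular formula: C9H13Br2NOS

C9H13Br2NOS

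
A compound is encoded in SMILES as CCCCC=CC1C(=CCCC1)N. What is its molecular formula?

C12H21N

Heavy atoms from the SMILES: 12 C, 1 N.
Implicit hydrogens by atom environment:
  6 × C: 2 H each → 12
  4 × C: 1 H each → 4
  1 × C: 3 H
  1 × C: no H
  1 × N: 2 H
  Total hydrogens = 21.
Molecular formula: C12H21N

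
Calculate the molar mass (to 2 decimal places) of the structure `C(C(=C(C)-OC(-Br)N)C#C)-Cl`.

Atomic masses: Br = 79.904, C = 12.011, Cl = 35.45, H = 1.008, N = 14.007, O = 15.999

238.51

Molecular formula: C7H9BrClNO.
M = 1×79.904 + 7×12.011 + 1×35.45 + 9×1.008 + 1×14.007 + 1×15.999 = 238.51 g/mol.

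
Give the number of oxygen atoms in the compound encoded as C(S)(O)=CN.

1

The symbol for oxygen appears 1 time in the SMILES.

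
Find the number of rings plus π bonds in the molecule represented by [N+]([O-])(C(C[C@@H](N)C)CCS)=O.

Molecular formula from the SMILES: C6H14N2O2S.
DoU = (2C + 2 + N − H − X)/2 = (2·6 + 2 + 2 − 14 − 0)/2 = 2/2 = 1.
(Structurally: 0 ring(s) + 1 π bond(s) = 1.)

1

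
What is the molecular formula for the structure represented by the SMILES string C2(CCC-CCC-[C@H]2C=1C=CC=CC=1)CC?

C16H24

Heavy atoms from the SMILES: 16 C.
Implicit hydrogens by atom environment:
  7 × C: 2 H each → 14
  5 × C (aromatic): 1 H each → 5
  2 × C: 1 H each → 2
  1 × C: 3 H
  1 × C (aromatic): no H
  Total hydrogens = 24.
Molecular formula: C16H24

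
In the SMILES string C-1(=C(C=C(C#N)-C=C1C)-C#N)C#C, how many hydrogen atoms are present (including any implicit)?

6

Hydrogens are implicit in SMILES; fill each atom to its normal valence:
  4 × C (aromatic): no H
  3 × C: no H
  2 × C (aromatic): 1 H each → 2
  2 × N: no H
  1 × C: 3 H
  1 × C: 1 H
  Total hydrogens = 6.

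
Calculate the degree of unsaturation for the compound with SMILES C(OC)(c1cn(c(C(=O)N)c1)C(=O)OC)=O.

Molecular formula from the SMILES: C9H10N2O5.
DoU = (2C + 2 + N − H − X)/2 = (2·9 + 2 + 2 − 10 − 0)/2 = 12/2 = 6.
(Structurally: 1 ring(s) + 5 π bond(s) = 6.)

6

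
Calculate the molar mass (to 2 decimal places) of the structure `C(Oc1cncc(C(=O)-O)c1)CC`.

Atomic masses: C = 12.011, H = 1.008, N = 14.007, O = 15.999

181.19

Molecular formula: C9H11NO3.
M = 9×12.011 + 11×1.008 + 1×14.007 + 3×15.999 = 181.19 g/mol.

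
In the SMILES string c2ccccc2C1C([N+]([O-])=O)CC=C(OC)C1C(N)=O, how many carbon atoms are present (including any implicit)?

14

The symbol for carbon appears 14 times in the SMILES. Lowercase c denotes aromatic carbon and counts toward C.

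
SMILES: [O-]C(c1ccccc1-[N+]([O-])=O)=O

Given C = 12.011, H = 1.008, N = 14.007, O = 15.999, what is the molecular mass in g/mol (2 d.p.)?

Molecular formula: C7H4NO4-.
M = 7×12.011 + 4×1.008 + 1×14.007 + 4×15.999 = 166.11 g/mol.

166.11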